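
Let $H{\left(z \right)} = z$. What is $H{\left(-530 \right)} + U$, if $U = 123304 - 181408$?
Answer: $-58634$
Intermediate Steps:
$U = -58104$ ($U = 123304 - 181408 = -58104$)
$H{\left(-530 \right)} + U = -530 - 58104 = -58634$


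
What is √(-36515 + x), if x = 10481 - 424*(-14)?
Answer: I*√20098 ≈ 141.77*I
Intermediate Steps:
x = 16417 (x = 10481 + 5936 = 16417)
√(-36515 + x) = √(-36515 + 16417) = √(-20098) = I*√20098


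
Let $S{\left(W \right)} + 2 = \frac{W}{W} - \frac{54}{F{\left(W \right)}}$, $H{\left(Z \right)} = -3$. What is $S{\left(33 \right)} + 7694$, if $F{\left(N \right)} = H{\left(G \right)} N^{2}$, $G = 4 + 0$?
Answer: $\frac{930855}{121} \approx 7693.0$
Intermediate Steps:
$G = 4$
$F{\left(N \right)} = - 3 N^{2}$
$S{\left(W \right)} = -1 + \frac{18}{W^{2}}$ ($S{\left(W \right)} = -2 + \left(\frac{W}{W} - \frac{54}{\left(-3\right) W^{2}}\right) = -2 + \left(1 - 54 \left(- \frac{1}{3 W^{2}}\right)\right) = -2 + \left(1 + \frac{18}{W^{2}}\right) = -1 + \frac{18}{W^{2}}$)
$S{\left(33 \right)} + 7694 = \left(-1 + \frac{18}{1089}\right) + 7694 = \left(-1 + 18 \cdot \frac{1}{1089}\right) + 7694 = \left(-1 + \frac{2}{121}\right) + 7694 = - \frac{119}{121} + 7694 = \frac{930855}{121}$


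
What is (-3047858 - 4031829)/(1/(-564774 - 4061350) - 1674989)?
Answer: 32751509943188/7748706812637 ≈ 4.2267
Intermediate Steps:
(-3047858 - 4031829)/(1/(-564774 - 4061350) - 1674989) = -7079687/(1/(-4626124) - 1674989) = -7079687/(-1/4626124 - 1674989) = -7079687/(-7748706812637/4626124) = -7079687*(-4626124/7748706812637) = 32751509943188/7748706812637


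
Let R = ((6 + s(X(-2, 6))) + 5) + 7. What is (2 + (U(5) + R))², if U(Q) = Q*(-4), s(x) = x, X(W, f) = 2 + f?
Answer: 64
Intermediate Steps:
U(Q) = -4*Q
R = 26 (R = ((6 + (2 + 6)) + 5) + 7 = ((6 + 8) + 5) + 7 = (14 + 5) + 7 = 19 + 7 = 26)
(2 + (U(5) + R))² = (2 + (-4*5 + 26))² = (2 + (-20 + 26))² = (2 + 6)² = 8² = 64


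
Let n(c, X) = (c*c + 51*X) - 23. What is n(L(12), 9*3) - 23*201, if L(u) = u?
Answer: -3125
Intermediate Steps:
n(c, X) = -23 + c² + 51*X (n(c, X) = (c² + 51*X) - 23 = -23 + c² + 51*X)
n(L(12), 9*3) - 23*201 = (-23 + 12² + 51*(9*3)) - 23*201 = (-23 + 144 + 51*27) - 1*4623 = (-23 + 144 + 1377) - 4623 = 1498 - 4623 = -3125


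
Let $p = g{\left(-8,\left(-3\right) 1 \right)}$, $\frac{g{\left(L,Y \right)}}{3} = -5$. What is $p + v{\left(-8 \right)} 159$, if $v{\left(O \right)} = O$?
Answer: $-1287$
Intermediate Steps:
$g{\left(L,Y \right)} = -15$ ($g{\left(L,Y \right)} = 3 \left(-5\right) = -15$)
$p = -15$
$p + v{\left(-8 \right)} 159 = -15 - 1272 = -1287$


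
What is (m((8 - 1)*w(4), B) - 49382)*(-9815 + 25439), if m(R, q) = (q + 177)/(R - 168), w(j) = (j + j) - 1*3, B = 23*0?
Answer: -14659738056/19 ≈ -7.7157e+8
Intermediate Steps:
B = 0
w(j) = -3 + 2*j (w(j) = 2*j - 3 = -3 + 2*j)
m(R, q) = (177 + q)/(-168 + R)
(m((8 - 1)*w(4), B) - 49382)*(-9815 + 25439) = ((177 + 0)/(-168 + (8 - 1)*(-3 + 2*4)) - 49382)*(-9815 + 25439) = (177/(-168 + 7*(-3 + 8)) - 49382)*15624 = (177/(-168 + 7*5) - 49382)*15624 = (177/(-168 + 35) - 49382)*15624 = (177/(-133) - 49382)*15624 = (-1/133*177 - 49382)*15624 = (-177/133 - 49382)*15624 = -6567983/133*15624 = -14659738056/19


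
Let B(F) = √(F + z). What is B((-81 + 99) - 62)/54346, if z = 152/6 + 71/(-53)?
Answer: I*√505779/8641014 ≈ 8.2303e-5*I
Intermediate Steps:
z = 3815/159 (z = 152*(⅙) + 71*(-1/53) = 76/3 - 71/53 = 3815/159 ≈ 23.994)
B(F) = √(3815/159 + F) (B(F) = √(F + 3815/159) = √(3815/159 + F))
B((-81 + 99) - 62)/54346 = (√(606585 + 25281*((-81 + 99) - 62))/159)/54346 = (√(606585 + 25281*(18 - 62))/159)*(1/54346) = (√(606585 + 25281*(-44))/159)*(1/54346) = (√(606585 - 1112364)/159)*(1/54346) = (√(-505779)/159)*(1/54346) = ((I*√505779)/159)*(1/54346) = (I*√505779/159)*(1/54346) = I*√505779/8641014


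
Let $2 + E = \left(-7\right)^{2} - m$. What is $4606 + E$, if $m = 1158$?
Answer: $3495$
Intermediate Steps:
$E = -1111$ ($E = -2 + \left(\left(-7\right)^{2} - 1158\right) = -2 + \left(49 - 1158\right) = -2 - 1109 = -1111$)
$4606 + E = 4606 - 1111 = 3495$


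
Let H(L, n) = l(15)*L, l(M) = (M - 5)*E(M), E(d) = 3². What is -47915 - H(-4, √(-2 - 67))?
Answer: -47555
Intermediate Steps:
E(d) = 9
l(M) = -45 + 9*M (l(M) = (M - 5)*9 = (-5 + M)*9 = -45 + 9*M)
H(L, n) = 90*L (H(L, n) = (-45 + 9*15)*L = (-45 + 135)*L = 90*L)
-47915 - H(-4, √(-2 - 67)) = -47915 - 90*(-4) = -47915 - 1*(-360) = -47915 + 360 = -47555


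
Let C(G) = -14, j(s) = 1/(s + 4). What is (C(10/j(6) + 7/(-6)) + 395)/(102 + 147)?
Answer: 127/83 ≈ 1.5301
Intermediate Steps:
j(s) = 1/(4 + s)
(C(10/j(6) + 7/(-6)) + 395)/(102 + 147) = (-14 + 395)/(102 + 147) = 381/249 = 381*(1/249) = 127/83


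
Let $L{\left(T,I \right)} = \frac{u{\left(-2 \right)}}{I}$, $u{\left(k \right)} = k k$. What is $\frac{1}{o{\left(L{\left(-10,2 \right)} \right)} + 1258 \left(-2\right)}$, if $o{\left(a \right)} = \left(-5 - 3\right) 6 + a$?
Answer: $- \frac{1}{2562} \approx -0.00039032$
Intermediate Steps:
$u{\left(k \right)} = k^{2}$
$L{\left(T,I \right)} = \frac{4}{I}$ ($L{\left(T,I \right)} = \frac{\left(-2\right)^{2}}{I} = \frac{4}{I}$)
$o{\left(a \right)} = -48 + a$ ($o{\left(a \right)} = \left(-8\right) 6 + a = -48 + a$)
$\frac{1}{o{\left(L{\left(-10,2 \right)} \right)} + 1258 \left(-2\right)} = \frac{1}{\left(-48 + \frac{4}{2}\right) + 1258 \left(-2\right)} = \frac{1}{\left(-48 + 4 \cdot \frac{1}{2}\right) - 2516} = \frac{1}{\left(-48 + 2\right) - 2516} = \frac{1}{-46 - 2516} = \frac{1}{-2562} = - \frac{1}{2562}$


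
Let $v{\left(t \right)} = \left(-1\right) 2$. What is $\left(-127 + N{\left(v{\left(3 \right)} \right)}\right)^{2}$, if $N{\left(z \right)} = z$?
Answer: $16641$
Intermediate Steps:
$v{\left(t \right)} = -2$
$\left(-127 + N{\left(v{\left(3 \right)} \right)}\right)^{2} = \left(-127 - 2\right)^{2} = \left(-129\right)^{2} = 16641$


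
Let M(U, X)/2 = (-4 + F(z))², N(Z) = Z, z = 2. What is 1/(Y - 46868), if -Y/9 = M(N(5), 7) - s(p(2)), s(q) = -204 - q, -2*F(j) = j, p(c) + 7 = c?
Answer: -1/49109 ≈ -2.0363e-5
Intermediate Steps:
p(c) = -7 + c
F(j) = -j/2
M(U, X) = 50 (M(U, X) = 2*(-4 - ½*2)² = 2*(-4 - 1)² = 2*(-5)² = 2*25 = 50)
Y = -2241 (Y = -9*(50 - (-204 - (-7 + 2))) = -9*(50 - (-204 - 1*(-5))) = -9*(50 - (-204 + 5)) = -9*(50 - 1*(-199)) = -9*(50 + 199) = -9*249 = -2241)
1/(Y - 46868) = 1/(-2241 - 46868) = 1/(-49109) = -1/49109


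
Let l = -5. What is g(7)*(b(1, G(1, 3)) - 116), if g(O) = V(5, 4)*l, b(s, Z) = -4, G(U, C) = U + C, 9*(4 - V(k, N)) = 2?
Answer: 6800/3 ≈ 2266.7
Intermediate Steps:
V(k, N) = 34/9 (V(k, N) = 4 - 1/9*2 = 4 - 2/9 = 34/9)
G(U, C) = C + U
g(O) = -170/9 (g(O) = (34/9)*(-5) = -170/9)
g(7)*(b(1, G(1, 3)) - 116) = -170*(-4 - 116)/9 = -170/9*(-120) = 6800/3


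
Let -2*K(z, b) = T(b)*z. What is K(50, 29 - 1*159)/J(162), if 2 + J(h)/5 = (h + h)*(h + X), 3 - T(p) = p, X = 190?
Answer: -665/114046 ≈ -0.0058310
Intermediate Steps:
T(p) = 3 - p
K(z, b) = -z*(3 - b)/2 (K(z, b) = -(3 - b)*z/2 = -z*(3 - b)/2)
J(h) = -10 + 10*h*(190 + h) (J(h) = -10 + 5*((h + h)*(h + 190)) = -10 + 5*((2*h)*(190 + h)) = -10 + 5*(2*h*(190 + h)) = -10 + 10*h*(190 + h))
K(50, 29 - 1*159)/J(162) = ((½)*50*(-3 + (29 - 1*159)))/(-10 + 10*162² + 1900*162) = ((½)*50*(-3 + (29 - 159)))/(-10 + 10*26244 + 307800) = ((½)*50*(-3 - 130))/(-10 + 262440 + 307800) = ((½)*50*(-133))/570230 = -3325*1/570230 = -665/114046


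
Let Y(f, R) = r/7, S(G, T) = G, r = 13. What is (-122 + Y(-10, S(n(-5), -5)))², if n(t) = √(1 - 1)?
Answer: 707281/49 ≈ 14434.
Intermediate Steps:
n(t) = 0 (n(t) = √0 = 0)
Y(f, R) = 13/7
(-122 + Y(-10, S(n(-5), -5)))² = (-122 + 13/7)² = (-841/7)² = 707281/49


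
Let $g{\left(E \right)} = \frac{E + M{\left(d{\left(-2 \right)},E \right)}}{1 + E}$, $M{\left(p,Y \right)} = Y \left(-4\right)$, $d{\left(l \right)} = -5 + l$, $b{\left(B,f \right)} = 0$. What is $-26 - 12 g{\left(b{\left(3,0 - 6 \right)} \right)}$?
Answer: $-26$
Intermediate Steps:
$M{\left(p,Y \right)} = - 4 Y$
$g{\left(E \right)} = - \frac{3 E}{1 + E}$ ($g{\left(E \right)} = \frac{E - 4 E}{1 + E} = \frac{\left(-3\right) E}{1 + E} = - \frac{3 E}{1 + E}$)
$-26 - 12 g{\left(b{\left(3,0 - 6 \right)} \right)} = -26 - 12 \left(\left(-3\right) 0 \frac{1}{1 + 0}\right) = -26 - 12 \left(\left(-3\right) 0 \cdot 1^{-1}\right) = -26 - 12 \left(\left(-3\right) 0 \cdot 1\right) = -26 - 0 = -26 + 0 = -26$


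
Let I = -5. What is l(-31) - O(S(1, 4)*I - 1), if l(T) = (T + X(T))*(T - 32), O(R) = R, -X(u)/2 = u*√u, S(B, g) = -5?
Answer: 1929 - 3906*I*√31 ≈ 1929.0 - 21748.0*I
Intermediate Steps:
X(u) = -2*u^(3/2) (X(u) = -2*u*√u = -2*u^(3/2))
l(T) = (-32 + T)*(T - 2*T^(3/2)) (l(T) = (T - 2*T^(3/2))*(T - 32) = (T - 2*T^(3/2))*(-32 + T) = (-32 + T)*(T - 2*T^(3/2)))
l(-31) - O(S(1, 4)*I - 1) = ((-31)² - 32*(-31) - 1922*I*√31 + 64*(-31)^(3/2)) - (-5*(-5) - 1) = (961 + 992 - 1922*I*√31 + 64*(-31*I*√31)) - (25 - 1) = (961 + 992 - 1922*I*√31 - 1984*I*√31) - 1*24 = (1953 - 3906*I*√31) - 24 = 1929 - 3906*I*√31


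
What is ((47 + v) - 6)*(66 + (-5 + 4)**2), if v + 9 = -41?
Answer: -603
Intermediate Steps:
v = -50 (v = -9 - 41 = -50)
((47 + v) - 6)*(66 + (-5 + 4)**2) = ((47 - 50) - 6)*(66 + (-5 + 4)**2) = (-3 - 6)*(66 + (-1)**2) = -9*(66 + 1) = -9*67 = -603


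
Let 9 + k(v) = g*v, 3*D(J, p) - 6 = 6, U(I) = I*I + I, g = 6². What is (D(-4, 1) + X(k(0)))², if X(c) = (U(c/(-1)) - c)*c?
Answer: 786769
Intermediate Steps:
g = 36
U(I) = I + I² (U(I) = I² + I = I + I²)
D(J, p) = 4 (D(J, p) = 2 + (⅓)*6 = 2 + 2 = 4)
k(v) = -9 + 36*v
X(c) = c*(-c - c*(1 - c)) (X(c) = ((c/(-1))*(1 + c/(-1)) - c)*c = ((c*(-1))*(1 + c*(-1)) - c)*c = ((-c)*(1 - c) - c)*c = (-c*(1 - c) - c)*c = (-c - c*(1 - c))*c = c*(-c - c*(1 - c)))
(D(-4, 1) + X(k(0)))² = (4 + (-9 + 36*0)²*(-2 + (-9 + 36*0)))² = (4 + (-9 + 0)²*(-2 + (-9 + 0)))² = (4 + (-9)²*(-2 - 9))² = (4 + 81*(-11))² = (4 - 891)² = (-887)² = 786769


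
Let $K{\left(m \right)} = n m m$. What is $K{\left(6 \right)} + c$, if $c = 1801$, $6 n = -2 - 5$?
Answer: $1759$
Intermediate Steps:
$n = - \frac{7}{6}$ ($n = \frac{-2 - 5}{6} = \frac{1}{6} \left(-7\right) = - \frac{7}{6} \approx -1.1667$)
$K{\left(m \right)} = - \frac{7 m^{2}}{6}$ ($K{\left(m \right)} = - \frac{7 m}{6} m = - \frac{7 m^{2}}{6}$)
$K{\left(6 \right)} + c = - \frac{7 \cdot 6^{2}}{6} + 1801 = \left(- \frac{7}{6}\right) 36 + 1801 = -42 + 1801 = 1759$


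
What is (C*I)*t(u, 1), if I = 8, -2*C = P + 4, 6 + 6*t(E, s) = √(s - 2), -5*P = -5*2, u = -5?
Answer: 24 - 4*I ≈ 24.0 - 4.0*I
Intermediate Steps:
P = 2 (P = -(-1)*2 = -⅕*(-10) = 2)
t(E, s) = -1 + √(-2 + s)/6 (t(E, s) = -1 + √(s - 2)/6 = -1 + √(-2 + s)/6)
C = -3 (C = -(2 + 4)/2 = -½*6 = -3)
(C*I)*t(u, 1) = (-3*8)*(-1 + √(-2 + 1)/6) = -24*(-1 + √(-1)/6) = -24*(-1 + I/6) = 24 - 4*I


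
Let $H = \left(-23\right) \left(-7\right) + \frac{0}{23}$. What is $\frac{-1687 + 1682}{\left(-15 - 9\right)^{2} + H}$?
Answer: $- \frac{5}{737} \approx -0.0067843$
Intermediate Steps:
$H = 161$ ($H = 161 + 0 \cdot \frac{1}{23} = 161 + 0 = 161$)
$\frac{-1687 + 1682}{\left(-15 - 9\right)^{2} + H} = \frac{-1687 + 1682}{\left(-15 - 9\right)^{2} + 161} = - \frac{5}{\left(-24\right)^{2} + 161} = - \frac{5}{576 + 161} = - \frac{5}{737}$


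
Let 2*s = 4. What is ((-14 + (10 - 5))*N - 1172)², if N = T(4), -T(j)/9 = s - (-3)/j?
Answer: 14417209/16 ≈ 9.0108e+5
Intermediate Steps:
s = 2 (s = (½)*4 = 2)
T(j) = -18 - 27/j (T(j) = -9*(2 - (-3)/j) = -9*(2 + 3/j) = -18 - 27/j)
N = -99/4 (N = -18 - 27/4 = -99/4 ≈ -24.750)
((-14 + (10 - 5))*N - 1172)² = ((-14 + (10 - 5))*(-99/4) - 1172)² = ((-14 + 5)*(-99/4) - 1172)² = (-9*(-99/4) - 1172)² = (891/4 - 1172)² = (-3797/4)² = 14417209/16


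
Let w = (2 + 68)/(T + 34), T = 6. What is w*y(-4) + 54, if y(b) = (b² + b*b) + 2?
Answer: 227/2 ≈ 113.50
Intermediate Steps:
y(b) = 2 + 2*b² (y(b) = (b² + b²) + 2 = 2*b² + 2 = 2 + 2*b²)
w = 7/4 (w = (2 + 68)/(6 + 34) = 70/40 = 70*(1/40) = 7/4 ≈ 1.7500)
w*y(-4) + 54 = 7*(2 + 2*(-4)²)/4 + 54 = 7*(2 + 2*16)/4 + 54 = 7*(2 + 32)/4 + 54 = (7/4)*34 + 54 = 119/2 + 54 = 227/2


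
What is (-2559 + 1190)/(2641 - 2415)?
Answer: -1369/226 ≈ -6.0575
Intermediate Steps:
(-2559 + 1190)/(2641 - 2415) = -1369/226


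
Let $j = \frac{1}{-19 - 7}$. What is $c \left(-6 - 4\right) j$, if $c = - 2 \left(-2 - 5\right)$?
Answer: $\frac{70}{13} \approx 5.3846$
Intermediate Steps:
$j = - \frac{1}{26}$ ($j = \frac{1}{-26} = - \frac{1}{26} \approx -0.038462$)
$c = 14$ ($c = \left(-2\right) \left(-7\right) = 14$)
$c \left(-6 - 4\right) j = 14 \left(-6 - 4\right) \left(- \frac{1}{26}\right) = 14 \left(-10\right) \left(- \frac{1}{26}\right) = \left(-140\right) \left(- \frac{1}{26}\right) = \frac{70}{13}$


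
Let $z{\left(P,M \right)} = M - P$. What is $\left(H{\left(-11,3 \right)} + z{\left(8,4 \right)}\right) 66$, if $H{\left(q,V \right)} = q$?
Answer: $-990$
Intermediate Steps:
$\left(H{\left(-11,3 \right)} + z{\left(8,4 \right)}\right) 66 = \left(-11 + \left(4 - 8\right)\right) 66 = \left(-11 - 4\right) 66 = \left(-15\right) 66 = -990$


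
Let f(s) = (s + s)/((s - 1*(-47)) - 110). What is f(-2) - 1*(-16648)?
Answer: 1082124/65 ≈ 16648.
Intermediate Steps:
f(s) = 2*s/(-63 + s) (f(s) = (2*s)/((s + 47) - 110) = (2*s)/((47 + s) - 110) = (2*s)/(-63 + s) = 2*s/(-63 + s))
f(-2) - 1*(-16648) = 2*(-2)/(-63 - 2) - 1*(-16648) = 2*(-2)/(-65) + 16648 = 2*(-2)*(-1/65) + 16648 = 4/65 + 16648 = 1082124/65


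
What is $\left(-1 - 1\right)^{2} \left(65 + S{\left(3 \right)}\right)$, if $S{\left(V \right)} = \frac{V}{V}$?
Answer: $264$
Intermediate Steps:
$S{\left(V \right)} = 1$
$\left(-1 - 1\right)^{2} \left(65 + S{\left(3 \right)}\right) = \left(-1 - 1\right)^{2} \left(65 + 1\right) = \left(-2\right)^{2} \cdot 66 = 4 \cdot 66 = 264$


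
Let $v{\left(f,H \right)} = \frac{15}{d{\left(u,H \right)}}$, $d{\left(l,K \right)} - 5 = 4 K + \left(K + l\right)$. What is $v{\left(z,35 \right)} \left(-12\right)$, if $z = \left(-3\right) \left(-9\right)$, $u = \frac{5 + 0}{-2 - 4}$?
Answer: $- \frac{216}{215} \approx -1.0047$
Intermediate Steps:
$u = - \frac{5}{6}$ ($u = \frac{5}{-6} = 5 \left(- \frac{1}{6}\right) = - \frac{5}{6} \approx -0.83333$)
$z = 27$
$d{\left(l,K \right)} = 5 + l + 5 K$ ($d{\left(l,K \right)} = 5 + \left(4 K + \left(K + l\right)\right) = 5 + \left(l + 5 K\right) = 5 + l + 5 K$)
$v{\left(f,H \right)} = \frac{15}{\frac{25}{6} + 5 H}$ ($v{\left(f,H \right)} = \frac{15}{5 - \frac{5}{6} + 5 H} = \frac{15}{\frac{25}{6} + 5 H}$)
$v{\left(z,35 \right)} \left(-12\right) = \frac{18}{5 + 6 \cdot 35} \left(-12\right) = \frac{18}{5 + 210} \left(-12\right) = \frac{18}{215} \left(-12\right) = - \frac{216}{215}$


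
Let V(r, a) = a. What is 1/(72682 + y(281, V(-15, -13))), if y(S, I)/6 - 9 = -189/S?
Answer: 281/20437682 ≈ 1.3749e-5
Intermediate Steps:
y(S, I) = 54 - 1134/S (y(S, I) = 54 + 6*(-189/S) = 54 - 1134/S)
1/(72682 + y(281, V(-15, -13))) = 1/(72682 + (54 - 1134/281)) = 1/(72682 + 14040/281) = 1/(20437682/281) = 281/20437682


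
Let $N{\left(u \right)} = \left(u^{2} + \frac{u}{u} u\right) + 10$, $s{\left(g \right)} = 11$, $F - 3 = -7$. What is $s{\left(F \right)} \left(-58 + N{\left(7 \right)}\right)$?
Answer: $88$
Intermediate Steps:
$F = -4$ ($F = 3 - 7 = -4$)
$N{\left(u \right)} = 10 + u + u^{2}$ ($N{\left(u \right)} = \left(u^{2} + 1 u\right) + 10 = \left(u^{2} + u\right) + 10 = \left(u + u^{2}\right) + 10 = 10 + u + u^{2}$)
$s{\left(F \right)} \left(-58 + N{\left(7 \right)}\right) = 11 \left(-58 + \left(10 + 7 + 7^{2}\right)\right) = 11 \left(-58 + \left(10 + 7 + 49\right)\right) = 11 \left(-58 + 66\right) = 11 \cdot 8 = 88$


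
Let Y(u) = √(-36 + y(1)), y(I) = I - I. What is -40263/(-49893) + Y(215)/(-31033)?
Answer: 13421/16631 - 6*I/31033 ≈ 0.80699 - 0.00019334*I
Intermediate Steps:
y(I) = 0
Y(u) = 6*I (Y(u) = √(-36 + 0) = √(-36) = 6*I)
-40263/(-49893) + Y(215)/(-31033) = -40263/(-49893) + (6*I)/(-31033) = -40263*(-1/49893) + (6*I)*(-1/31033) = 13421/16631 - 6*I/31033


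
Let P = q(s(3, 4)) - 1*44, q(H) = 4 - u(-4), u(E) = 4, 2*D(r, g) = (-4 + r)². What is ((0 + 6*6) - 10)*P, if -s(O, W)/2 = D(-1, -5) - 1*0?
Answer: -1144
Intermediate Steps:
D(r, g) = (-4 + r)²/2
s(O, W) = -25 (s(O, W) = -2*((-4 - 1)²/2 - 1*0) = -2*((½)*(-5)² + 0) = -2*((½)*25 + 0) = -2*(25/2 + 0) = -2*25/2 = -25)
q(H) = 0 (q(H) = 4 - 1*4 = 4 - 4 = 0)
P = -44 (P = 0 - 1*44 = 0 - 44 = -44)
((0 + 6*6) - 10)*P = ((0 + 6*6) - 10)*(-44) = ((0 + 36) - 10)*(-44) = (36 - 10)*(-44) = 26*(-44) = -1144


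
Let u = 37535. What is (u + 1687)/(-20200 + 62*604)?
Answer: 19611/8624 ≈ 2.2740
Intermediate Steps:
(u + 1687)/(-20200 + 62*604) = (37535 + 1687)/(-20200 + 62*604) = 39222/(-20200 + 37448) = 39222/17248 = 39222*(1/17248) = 19611/8624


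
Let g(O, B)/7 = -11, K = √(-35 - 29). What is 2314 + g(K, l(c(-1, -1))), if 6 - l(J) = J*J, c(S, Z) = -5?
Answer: 2237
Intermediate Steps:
l(J) = 6 - J² (l(J) = 6 - J*J = 6 - J²)
K = 8*I (K = √(-64) = 8*I ≈ 8.0*I)
g(O, B) = -77 (g(O, B) = 7*(-11) = -77)
2314 + g(K, l(c(-1, -1))) = 2314 - 77 = 2237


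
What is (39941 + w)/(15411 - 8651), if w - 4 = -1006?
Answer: 38939/6760 ≈ 5.7602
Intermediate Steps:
w = -1002 (w = 4 - 1006 = -1002)
(39941 + w)/(15411 - 8651) = (39941 - 1002)/(15411 - 8651) = 38939/6760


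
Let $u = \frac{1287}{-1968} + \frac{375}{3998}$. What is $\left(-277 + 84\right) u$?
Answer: $\frac{141772203}{1311344} \approx 108.11$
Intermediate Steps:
$u = - \frac{734571}{1311344}$ ($u = 1287 \left(- \frac{1}{1968}\right) + 375 \cdot \frac{1}{3998} = - \frac{429}{656} + \frac{375}{3998} = - \frac{734571}{1311344} \approx -0.56017$)
$\left(-277 + 84\right) u = \left(-277 + 84\right) \left(- \frac{734571}{1311344}\right) = \left(-193\right) \left(- \frac{734571}{1311344}\right) = \frac{141772203}{1311344}$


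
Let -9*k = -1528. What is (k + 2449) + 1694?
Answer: 38815/9 ≈ 4312.8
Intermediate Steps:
k = 1528/9 (k = -1/9*(-1528) = 1528/9 ≈ 169.78)
(k + 2449) + 1694 = (1528/9 + 2449) + 1694 = 23569/9 + 1694 = 38815/9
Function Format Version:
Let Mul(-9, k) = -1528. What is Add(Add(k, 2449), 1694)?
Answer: Rational(38815, 9) ≈ 4312.8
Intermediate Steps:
k = Rational(1528, 9) (k = Mul(Rational(-1, 9), -1528) = Rational(1528, 9) ≈ 169.78)
Add(Add(k, 2449), 1694) = Add(Add(Rational(1528, 9), 2449), 1694) = Add(Rational(23569, 9), 1694) = Rational(38815, 9)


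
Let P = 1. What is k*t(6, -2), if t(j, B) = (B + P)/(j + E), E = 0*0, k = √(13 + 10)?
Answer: -√23/6 ≈ -0.79930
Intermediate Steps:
k = √23 ≈ 4.7958
E = 0
t(j, B) = (1 + B)/j (t(j, B) = (B + 1)/(j + 0) = (1 + B)/j)
k*t(6, -2) = √23*((1 - 2)/6) = √23*((⅙)*(-1)) = √23*(-⅙) = -√23/6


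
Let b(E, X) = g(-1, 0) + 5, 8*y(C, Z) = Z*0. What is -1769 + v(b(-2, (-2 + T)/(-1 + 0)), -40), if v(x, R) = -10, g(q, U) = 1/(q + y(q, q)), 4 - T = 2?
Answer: -1779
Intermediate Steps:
T = 2 (T = 4 - 1*2 = 4 - 2 = 2)
y(C, Z) = 0 (y(C, Z) = (Z*0)/8 = (⅛)*0 = 0)
g(q, U) = 1/q (g(q, U) = 1/(q + 0) = 1/q)
b(E, X) = 4 (b(E, X) = 1/(-1) + 5 = -1 + 5 = 4)
-1769 + v(b(-2, (-2 + T)/(-1 + 0)), -40) = -1769 - 10 = -1779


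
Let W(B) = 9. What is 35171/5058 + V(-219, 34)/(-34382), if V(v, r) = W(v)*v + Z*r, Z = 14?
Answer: 304202758/43476039 ≈ 6.9970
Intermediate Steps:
V(v, r) = 9*v + 14*r
35171/5058 + V(-219, 34)/(-34382) = 35171/5058 + (9*(-219) + 14*34)/(-34382) = 35171*(1/5058) + (-1971 + 476)*(-1/34382) = 35171/5058 - 1495*(-1/34382) = 35171/5058 + 1495/34382 = 304202758/43476039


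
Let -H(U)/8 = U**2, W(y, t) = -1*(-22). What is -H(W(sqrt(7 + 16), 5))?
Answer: 3872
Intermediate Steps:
W(y, t) = 22
H(U) = -8*U**2
-H(W(sqrt(7 + 16), 5)) = -(-8)*22**2 = -(-8)*484 = -1*(-3872) = 3872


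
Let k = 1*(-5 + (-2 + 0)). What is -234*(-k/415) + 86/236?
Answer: -175439/48970 ≈ -3.5826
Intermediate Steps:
k = -7 (k = 1*(-5 - 2) = 1*(-7) = -7)
-234*(-k/415) + 86/236 = -234/((-415/(-7))) + 86/236 = -234/((-415*(-1/7))) + 86*(1/236) = -234/415/7 + 43/118 = -234*7/415 + 43/118 = -1638/415 + 43/118 = -175439/48970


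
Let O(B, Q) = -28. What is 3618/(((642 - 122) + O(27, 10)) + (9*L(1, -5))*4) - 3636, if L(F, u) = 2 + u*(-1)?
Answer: -450261/124 ≈ -3631.1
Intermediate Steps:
L(F, u) = 2 - u
3618/(((642 - 122) + O(27, 10)) + (9*L(1, -5))*4) - 3636 = 3618/(((642 - 122) - 28) + (9*(2 - 1*(-5)))*4) - 3636 = 3618/((520 - 28) + (9*(2 + 5))*4) - 3636 = 3618/(492 + (9*7)*4) - 3636 = 3618/(492 + 63*4) - 3636 = 3618/(492 + 252) - 3636 = 3618/744 - 3636 = 3618*(1/744) - 3636 = 603/124 - 3636 = -450261/124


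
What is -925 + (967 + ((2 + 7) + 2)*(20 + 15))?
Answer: 427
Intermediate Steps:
-925 + (967 + ((2 + 7) + 2)*(20 + 15)) = -925 + (967 + (9 + 2)*35) = -925 + (967 + 11*35) = -925 + (967 + 385) = -925 + 1352 = 427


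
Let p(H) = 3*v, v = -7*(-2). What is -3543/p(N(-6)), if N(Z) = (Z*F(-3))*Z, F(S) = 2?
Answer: -1181/14 ≈ -84.357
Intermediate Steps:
N(Z) = 2*Z² (N(Z) = (Z*2)*Z = (2*Z)*Z = 2*Z²)
v = 14
p(H) = 42 (p(H) = 3*14 = 42)
-3543/p(N(-6)) = -3543/42 = -3543*1/42 = -1181/14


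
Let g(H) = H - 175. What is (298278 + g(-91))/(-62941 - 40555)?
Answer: -74503/25874 ≈ -2.8795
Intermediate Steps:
g(H) = -175 + H
(298278 + g(-91))/(-62941 - 40555) = (298278 + (-175 - 91))/(-62941 - 40555) = (298278 - 266)/(-103496) = 298012*(-1/103496) = -74503/25874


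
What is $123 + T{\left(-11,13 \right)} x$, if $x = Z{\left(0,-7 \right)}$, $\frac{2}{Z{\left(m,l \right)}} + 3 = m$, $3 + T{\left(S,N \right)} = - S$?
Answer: $\frac{353}{3} \approx 117.67$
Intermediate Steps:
$T{\left(S,N \right)} = -3 - S$
$Z{\left(m,l \right)} = \frac{2}{-3 + m}$
$x = - \frac{2}{3}$ ($x = \frac{2}{-3 + 0} = \frac{2}{-3} = 2 \left(- \frac{1}{3}\right) = - \frac{2}{3} \approx -0.66667$)
$123 + T{\left(-11,13 \right)} x = 123 + \left(-3 - -11\right) \left(- \frac{2}{3}\right) = 123 + \left(-3 + 11\right) \left(- \frac{2}{3}\right) = 123 + 8 \left(- \frac{2}{3}\right) = 123 - \frac{16}{3} = \frac{353}{3}$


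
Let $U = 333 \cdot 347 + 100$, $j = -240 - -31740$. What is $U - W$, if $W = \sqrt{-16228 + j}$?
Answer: $115651 - 2 \sqrt{3818} \approx 1.1553 \cdot 10^{5}$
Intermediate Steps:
$j = 31500$ ($j = -240 + 31740 = 31500$)
$U = 115651$ ($U = 115551 + 100 = 115651$)
$W = 2 \sqrt{3818}$ ($W = \sqrt{-16228 + 31500} = \sqrt{15272} = 2 \sqrt{3818} \approx 123.58$)
$U - W = 115651 - 2 \sqrt{3818}$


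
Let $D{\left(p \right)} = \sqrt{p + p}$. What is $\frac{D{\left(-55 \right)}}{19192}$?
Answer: $\frac{i \sqrt{110}}{19192} \approx 0.00054648 i$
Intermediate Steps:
$D{\left(p \right)} = \sqrt{2} \sqrt{p}$ ($D{\left(p \right)} = \sqrt{2 p} = \sqrt{2} \sqrt{p}$)
$\frac{D{\left(-55 \right)}}{19192} = \frac{\sqrt{2} \sqrt{-55}}{19192} = \sqrt{2} i \sqrt{55} \cdot \frac{1}{19192} = i \sqrt{110} \cdot \frac{1}{19192} = \frac{i \sqrt{110}}{19192}$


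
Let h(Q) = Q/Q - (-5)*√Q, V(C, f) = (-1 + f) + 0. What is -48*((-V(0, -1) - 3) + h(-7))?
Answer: -240*I*√7 ≈ -634.98*I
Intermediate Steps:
V(C, f) = -1 + f
h(Q) = 1 + 5*√Q
-48*((-V(0, -1) - 3) + h(-7)) = -48*((-(-1 - 1) - 3) + (1 + 5*√(-7))) = -48*((-1*(-2) - 3) + (1 + 5*(I*√7))) = -48*((2 - 3) + (1 + 5*I*√7)) = -48*(-1 + (1 + 5*I*√7)) = -240*I*√7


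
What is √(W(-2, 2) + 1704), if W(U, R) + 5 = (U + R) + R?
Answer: 9*√21 ≈ 41.243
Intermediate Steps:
W(U, R) = -5 + U + 2*R (W(U, R) = -5 + ((U + R) + R) = -5 + ((R + U) + R) = -5 + (U + 2*R) = -5 + U + 2*R)
√(W(-2, 2) + 1704) = √((-5 - 2 + 2*2) + 1704) = √((-5 - 2 + 4) + 1704) = √(-3 + 1704) = √1701 = 9*√21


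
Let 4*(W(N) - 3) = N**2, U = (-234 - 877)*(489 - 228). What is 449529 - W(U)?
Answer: -84081382737/4 ≈ -2.1020e+10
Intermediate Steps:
U = -289971 (U = -1111*261 = -289971)
W(N) = 3 + N**2/4
449529 - W(U) = 449529 - (3 + (1/4)*(-289971)**2) = 449529 - (3 + (1/4)*84083180841) = 449529 - (3 + 84083180841/4) = 449529 - 1*84083180853/4 = 449529 - 84083180853/4 = -84081382737/4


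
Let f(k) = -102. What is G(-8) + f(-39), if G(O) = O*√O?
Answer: -102 - 16*I*√2 ≈ -102.0 - 22.627*I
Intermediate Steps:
G(O) = O^(3/2)
G(-8) + f(-39) = (-8)^(3/2) - 102 = -16*I*√2 - 102 = -102 - 16*I*√2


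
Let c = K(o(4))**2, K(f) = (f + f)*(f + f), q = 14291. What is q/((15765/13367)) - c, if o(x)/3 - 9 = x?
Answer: -583351330043/15765 ≈ -3.7003e+7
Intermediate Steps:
o(x) = 27 + 3*x
K(f) = 4*f**2 (K(f) = (2*f)*(2*f) = 4*f**2)
c = 37015056 (c = (4*(27 + 3*4)**2)**2 = (4*(27 + 12)**2)**2 = (4*39**2)**2 = (4*1521)**2 = 6084**2 = 37015056)
q/((15765/13367)) - c = 14291/((15765/13367)) - 1*37015056 = 14291/((15765*(1/13367))) - 37015056 = 14291/(15765/13367) - 37015056 = 14291*(13367/15765) - 37015056 = 191027797/15765 - 37015056 = -583351330043/15765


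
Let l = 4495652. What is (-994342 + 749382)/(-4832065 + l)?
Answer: 244960/336413 ≈ 0.72815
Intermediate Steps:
(-994342 + 749382)/(-4832065 + l) = (-994342 + 749382)/(-4832065 + 4495652) = -244960/(-336413) = -244960*(-1/336413) = 244960/336413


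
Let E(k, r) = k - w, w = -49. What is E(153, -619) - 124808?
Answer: -124606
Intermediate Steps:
E(k, r) = 49 + k (E(k, r) = k - 1*(-49) = k + 49 = 49 + k)
E(153, -619) - 124808 = (49 + 153) - 124808 = 202 - 124808 = -124606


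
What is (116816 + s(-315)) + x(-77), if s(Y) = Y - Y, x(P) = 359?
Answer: 117175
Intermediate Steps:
s(Y) = 0
(116816 + s(-315)) + x(-77) = (116816 + 0) + 359 = 116816 + 359 = 117175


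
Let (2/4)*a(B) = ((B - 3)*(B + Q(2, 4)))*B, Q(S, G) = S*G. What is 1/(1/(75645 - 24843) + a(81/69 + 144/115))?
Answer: -77263491750/2243250810269 ≈ -0.034443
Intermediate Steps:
Q(S, G) = G*S
a(B) = 2*B*(-3 + B)*(8 + B) (a(B) = 2*(((B - 3)*(B + 4*2))*B) = 2*(((-3 + B)*(B + 8))*B) = 2*(((-3 + B)*(8 + B))*B) = 2*(B*(-3 + B)*(8 + B)) = 2*B*(-3 + B)*(8 + B))
1/(1/(75645 - 24843) + a(81/69 + 144/115)) = 1/(1/(75645 - 24843) + 2*(81/69 + 144/115)*(-24 + (81/69 + 144/115)**2 + 5*(81/69 + 144/115))) = 1/(1/50802 + 2*(81*(1/69) + 144*(1/115))*(-24 + (81*(1/69) + 144*(1/115))**2 + 5*(81*(1/69) + 144*(1/115)))) = 1/(1/50802 + 2*(27/23 + 144/115)*(-24 + (27/23 + 144/115)**2 + 5*(27/23 + 144/115))) = 1/(1/50802 + 2*(279/115)*(-24 + (279/115)**2 + 5*(279/115))) = 1/(1/50802 + 2*(279/115)*(-24 + 77841/13225 + 279/23)) = 1/(1/50802 + 2*(279/115)*(-79134/13225)) = 1/(1/50802 - 44156772/1520875) = 1/(-2243250810269/77263491750) = -77263491750/2243250810269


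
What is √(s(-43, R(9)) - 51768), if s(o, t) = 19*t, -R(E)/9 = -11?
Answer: 3*I*√5543 ≈ 223.35*I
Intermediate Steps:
R(E) = 99 (R(E) = -9*(-11) = 99)
√(s(-43, R(9)) - 51768) = √(19*99 - 51768) = √(1881 - 51768) = √(-49887) = 3*I*√5543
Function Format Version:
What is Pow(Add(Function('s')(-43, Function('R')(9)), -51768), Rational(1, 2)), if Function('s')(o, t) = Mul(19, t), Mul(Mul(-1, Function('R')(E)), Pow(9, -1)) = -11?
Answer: Mul(3, I, Pow(5543, Rational(1, 2))) ≈ Mul(223.35, I)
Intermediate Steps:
Function('R')(E) = 99 (Function('R')(E) = Mul(-9, -11) = 99)
Pow(Add(Function('s')(-43, Function('R')(9)), -51768), Rational(1, 2)) = Pow(Add(Mul(19, 99), -51768), Rational(1, 2)) = Pow(Add(1881, -51768), Rational(1, 2)) = Pow(-49887, Rational(1, 2)) = Mul(3, I, Pow(5543, Rational(1, 2)))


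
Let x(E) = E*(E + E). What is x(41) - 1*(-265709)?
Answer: 269071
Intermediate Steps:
x(E) = 2*E² (x(E) = E*(2*E) = 2*E²)
x(41) - 1*(-265709) = 2*41² - 1*(-265709) = 2*1681 + 265709 = 3362 + 265709 = 269071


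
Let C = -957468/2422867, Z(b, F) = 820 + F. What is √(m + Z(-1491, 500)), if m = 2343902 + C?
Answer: √13767118035112015202/2422867 ≈ 1531.4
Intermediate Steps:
C = -957468/2422867 (C = -957468*1/2422867 = -957468/2422867 ≈ -0.39518)
m = 5678961849566/2422867 (m = 2343902 - 957468/2422867 = 5678961849566/2422867 ≈ 2.3439e+6)
√(m + Z(-1491, 500)) = √(5678961849566/2422867 + (820 + 500)) = √(5678961849566/2422867 + 1320) = √(5682160034006/2422867) = √13767118035112015202/2422867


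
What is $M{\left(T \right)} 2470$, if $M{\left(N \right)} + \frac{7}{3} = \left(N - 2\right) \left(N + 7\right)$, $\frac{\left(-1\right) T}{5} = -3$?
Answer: $\frac{2101970}{3} \approx 7.0066 \cdot 10^{5}$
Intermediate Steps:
$T = 15$ ($T = \left(-5\right) \left(-3\right) = 15$)
$M{\left(N \right)} = - \frac{7}{3} + \left(-2 + N\right) \left(7 + N\right)$ ($M{\left(N \right)} = - \frac{7}{3} + \left(N - 2\right) \left(N + 7\right) = - \frac{7}{3} + \left(-2 + N\right) \left(7 + N\right)$)
$M{\left(T \right)} 2470 = \left(- \frac{49}{3} + 15^{2} + 5 \cdot 15\right) 2470 = \left(- \frac{49}{3} + 225 + 75\right) 2470 = \frac{851}{3} \cdot 2470 = \frac{2101970}{3}$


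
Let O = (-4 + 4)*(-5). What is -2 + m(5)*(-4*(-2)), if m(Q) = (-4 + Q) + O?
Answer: 6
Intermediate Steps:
O = 0 (O = 0*(-5) = 0)
m(Q) = -4 + Q (m(Q) = (-4 + Q) + 0 = -4 + Q)
-2 + m(5)*(-4*(-2)) = -2 + (-4 + 5)*(-4*(-2)) = -2 + 1*8 = -2 + 8 = 6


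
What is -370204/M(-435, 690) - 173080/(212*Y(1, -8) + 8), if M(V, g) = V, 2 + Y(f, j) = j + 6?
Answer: 3218843/3045 ≈ 1057.1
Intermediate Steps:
Y(f, j) = 4 + j (Y(f, j) = -2 + (j + 6) = -2 + (6 + j) = 4 + j)
-370204/M(-435, 690) - 173080/(212*Y(1, -8) + 8) = -370204/(-435) - 173080/(212*(4 - 8) + 8) = -370204*(-1/435) - 173080/(212*(-4) + 8) = 370204/435 - 173080/(-848 + 8) = 370204/435 - 173080/(-840) = 370204/435 - 173080*(-1/840) = 370204/435 + 4327/21 = 3218843/3045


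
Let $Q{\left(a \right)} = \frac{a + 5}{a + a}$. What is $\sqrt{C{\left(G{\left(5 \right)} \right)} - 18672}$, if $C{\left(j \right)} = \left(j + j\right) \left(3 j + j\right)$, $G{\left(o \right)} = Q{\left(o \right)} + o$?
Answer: $4 i \sqrt{1149} \approx 135.59 i$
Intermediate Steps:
$Q{\left(a \right)} = \frac{5 + a}{2 a}$
$G{\left(o \right)} = o + \frac{5 + o}{2 o}$ ($G{\left(o \right)} = \frac{5 + o}{2 o} + o = o + \frac{5 + o}{2 o}$)
$C{\left(j \right)} = 8 j^{2}$ ($C{\left(j \right)} = 2 j 4 j = 8 j^{2}$)
$\sqrt{C{\left(G{\left(5 \right)} \right)} - 18672} = \sqrt{8 \left(\frac{1}{2} + 5 + \frac{5}{2 \cdot 5}\right)^{2} - 18672} = \sqrt{8 \left(\frac{1}{2} + 5 + \frac{5}{2} \cdot \frac{1}{5}\right)^{2} - 18672} = \sqrt{8 \left(\frac{1}{2} + 5 + \frac{1}{2}\right)^{2} - 18672} = \sqrt{8 \cdot 6^{2} - 18672} = \sqrt{8 \cdot 36 - 18672} = \sqrt{288 - 18672} = \sqrt{-18384} = 4 i \sqrt{1149}$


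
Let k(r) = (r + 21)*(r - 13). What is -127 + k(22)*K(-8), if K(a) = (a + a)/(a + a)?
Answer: 260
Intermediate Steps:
k(r) = (-13 + r)*(21 + r) (k(r) = (21 + r)*(-13 + r) = (-13 + r)*(21 + r))
K(a) = 1 (K(a) = (2*a)/((2*a)) = (2*a)*(1/(2*a)) = 1)
-127 + k(22)*K(-8) = -127 + (-273 + 22² + 8*22)*1 = -127 + (-273 + 484 + 176)*1 = -127 + 387*1 = -127 + 387 = 260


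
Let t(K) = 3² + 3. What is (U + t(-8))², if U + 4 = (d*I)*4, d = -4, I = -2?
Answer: 1600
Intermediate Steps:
t(K) = 12 (t(K) = 9 + 3 = 12)
U = 28 (U = -4 - 4*(-2)*4 = -4 + 8*4 = -4 + 32 = 28)
(U + t(-8))² = (28 + 12)² = 40² = 1600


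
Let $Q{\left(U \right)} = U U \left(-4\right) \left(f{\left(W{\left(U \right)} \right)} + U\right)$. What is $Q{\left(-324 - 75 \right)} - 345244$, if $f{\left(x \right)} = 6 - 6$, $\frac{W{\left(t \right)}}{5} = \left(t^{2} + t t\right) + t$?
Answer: $253739552$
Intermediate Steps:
$W{\left(t \right)} = 5 t + 10 t^{2}$ ($W{\left(t \right)} = 5 \left(\left(t^{2} + t t\right) + t\right) = 5 \left(\left(t^{2} + t^{2}\right) + t\right) = 5 \left(2 t^{2} + t\right) = 5 \left(t + 2 t^{2}\right) = 5 t + 10 t^{2}$)
$f{\left(x \right)} = 0$ ($f{\left(x \right)} = 6 - 6 = 0$)
$Q{\left(U \right)} = - 4 U^{3}$ ($Q{\left(U \right)} = U U \left(-4\right) \left(0 + U\right) = U^{2} \left(-4\right) U = - 4 U^{2} U = - 4 U^{3}$)
$Q{\left(-324 - 75 \right)} - 345244 = - 4 \left(-324 - 75\right)^{3} - 345244 = - 4 \left(-399\right)^{3} - 345244 = \left(-4\right) \left(-63521199\right) - 345244 = 254084796 - 345244 = 253739552$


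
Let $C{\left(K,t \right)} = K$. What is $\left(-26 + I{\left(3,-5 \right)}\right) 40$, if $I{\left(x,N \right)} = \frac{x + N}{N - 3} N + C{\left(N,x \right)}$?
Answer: $-1290$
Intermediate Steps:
$I{\left(x,N \right)} = N + \frac{N \left(N + x\right)}{-3 + N}$ ($I{\left(x,N \right)} = \frac{x + N}{N - 3} N + N = \frac{N + x}{-3 + N} N + N = \frac{N \left(N + x\right)}{-3 + N} + N = N + \frac{N \left(N + x\right)}{-3 + N}$)
$\left(-26 + I{\left(3,-5 \right)}\right) 40 = \left(-26 - \frac{5 \left(-3 + 3 + 2 \left(-5\right)\right)}{-3 - 5}\right) 40 = \left(-26 - \frac{5 \left(-3 + 3 - 10\right)}{-8}\right) 40 = \left(-26 - \left(- \frac{5}{8}\right) \left(-10\right)\right) 40 = \left(-26 - \frac{25}{4}\right) 40 = \left(- \frac{129}{4}\right) 40 = -1290$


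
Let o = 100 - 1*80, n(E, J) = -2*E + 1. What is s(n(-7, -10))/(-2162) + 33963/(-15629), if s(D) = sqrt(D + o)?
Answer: -33963/15629 - sqrt(35)/2162 ≈ -2.1758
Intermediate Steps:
n(E, J) = 1 - 2*E
o = 20 (o = 100 - 80 = 20)
s(D) = sqrt(20 + D) (s(D) = sqrt(D + 20) = sqrt(20 + D))
s(n(-7, -10))/(-2162) + 33963/(-15629) = sqrt(20 + (1 - 2*(-7)))/(-2162) + 33963/(-15629) = sqrt(20 + (1 + 14))*(-1/2162) + 33963*(-1/15629) = sqrt(20 + 15)*(-1/2162) - 33963/15629 = sqrt(35)*(-1/2162) - 33963/15629 = -sqrt(35)/2162 - 33963/15629 = -33963/15629 - sqrt(35)/2162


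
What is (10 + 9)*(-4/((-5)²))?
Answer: -76/25 ≈ -3.0400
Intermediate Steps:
(10 + 9)*(-4/((-5)²)) = 19*(-4/25) = -76/25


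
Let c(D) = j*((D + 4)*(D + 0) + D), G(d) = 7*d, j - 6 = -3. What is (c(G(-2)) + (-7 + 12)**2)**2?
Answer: 162409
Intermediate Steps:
j = 3 (j = 6 - 3 = 3)
c(D) = 3*D + 3*D*(4 + D) (c(D) = 3*((D + 4)*(D + 0) + D) = 3*((4 + D)*D + D) = 3*(D*(4 + D) + D) = 3*(D + D*(4 + D)) = 3*D + 3*D*(4 + D))
(c(G(-2)) + (-7 + 12)**2)**2 = (3*(7*(-2))*(5 + 7*(-2)) + (-7 + 12)**2)**2 = (3*(-14)*(5 - 14) + 5**2)**2 = (3*(-14)*(-9) + 25)**2 = (378 + 25)**2 = 403**2 = 162409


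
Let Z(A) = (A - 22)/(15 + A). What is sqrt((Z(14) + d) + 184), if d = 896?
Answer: 4*sqrt(56753)/29 ≈ 32.859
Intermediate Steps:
Z(A) = (-22 + A)/(15 + A)
sqrt((Z(14) + d) + 184) = sqrt(((-22 + 14)/(15 + 14) + 896) + 184) = sqrt((-8/29 + 896) + 184) = sqrt(25976/29 + 184) = sqrt(31312/29) = 4*sqrt(56753)/29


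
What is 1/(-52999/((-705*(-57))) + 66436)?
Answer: 40185/2669677661 ≈ 1.5052e-5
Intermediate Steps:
1/(-52999/((-705*(-57))) + 66436) = 1/(-52999/40185 + 66436) = 1/(2669677661/40185) = 40185/2669677661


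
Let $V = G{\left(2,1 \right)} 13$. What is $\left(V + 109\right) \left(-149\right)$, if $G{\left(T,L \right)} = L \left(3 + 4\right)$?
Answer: $-29800$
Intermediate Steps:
$G{\left(T,L \right)} = 7 L$ ($G{\left(T,L \right)} = L 7 = 7 L$)
$V = 91$ ($V = 7 \cdot 1 \cdot 13 = 7 \cdot 13 = 91$)
$\left(V + 109\right) \left(-149\right) = \left(91 + 109\right) \left(-149\right) = 200 \left(-149\right) = -29800$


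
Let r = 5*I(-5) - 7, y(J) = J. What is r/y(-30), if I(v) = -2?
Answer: 17/30 ≈ 0.56667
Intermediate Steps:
r = -17 (r = 5*(-2) - 7 = -10 - 7 = -17)
r/y(-30) = -17/(-30) = -17*(-1/30) = 17/30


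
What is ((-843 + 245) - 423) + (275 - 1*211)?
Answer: -957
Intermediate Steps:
((-843 + 245) - 423) + (275 - 1*211) = (-598 - 423) + (275 - 211) = -1021 + 64 = -957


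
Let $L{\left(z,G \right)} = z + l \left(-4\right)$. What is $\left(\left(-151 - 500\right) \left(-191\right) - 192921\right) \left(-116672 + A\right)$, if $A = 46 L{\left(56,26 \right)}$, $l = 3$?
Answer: $7862559840$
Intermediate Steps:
$L{\left(z,G \right)} = -12 + z$ ($L{\left(z,G \right)} = z + 3 \left(-4\right) = z - 12 = -12 + z$)
$A = 2024$ ($A = 46 \left(-12 + 56\right) = 46 \cdot 44 = 2024$)
$\left(\left(-151 - 500\right) \left(-191\right) - 192921\right) \left(-116672 + A\right) = \left(\left(-151 - 500\right) \left(-191\right) - 192921\right) \left(-116672 + 2024\right) = \left(\left(-151 - 500\right) \left(-191\right) - 192921\right) \left(-114648\right) = \left(\left(-651\right) \left(-191\right) - 192921\right) \left(-114648\right) = \left(124341 - 192921\right) \left(-114648\right) = \left(-68580\right) \left(-114648\right) = 7862559840$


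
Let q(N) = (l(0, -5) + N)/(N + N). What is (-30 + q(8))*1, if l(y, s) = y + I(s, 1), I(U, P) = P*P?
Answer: -471/16 ≈ -29.438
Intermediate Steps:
I(U, P) = P**2
l(y, s) = 1 + y (l(y, s) = y + 1**2 = y + 1 = 1 + y)
q(N) = (1 + N)/(2*N) (q(N) = ((1 + 0) + N)/(N + N) = (1 + N)/((2*N)) = (1 + N)*(1/(2*N)) = (1 + N)/(2*N))
(-30 + q(8))*1 = (-30 + (1/2)*(1 + 8)/8)*1 = (-30 + (1/2)*(1/8)*9)*1 = (-30 + 9/16)*1 = -471/16*1 = -471/16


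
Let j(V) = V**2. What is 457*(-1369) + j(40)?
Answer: -624033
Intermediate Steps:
457*(-1369) + j(40) = 457*(-1369) + 40**2 = -625633 + 1600 = -624033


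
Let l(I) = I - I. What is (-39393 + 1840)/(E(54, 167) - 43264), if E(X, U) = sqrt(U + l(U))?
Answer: 1624692992/1871773529 + 37553*sqrt(167)/1871773529 ≈ 0.86826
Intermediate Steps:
l(I) = 0
E(X, U) = sqrt(U) (E(X, U) = sqrt(U + 0) = sqrt(U))
(-39393 + 1840)/(E(54, 167) - 43264) = (-39393 + 1840)/(sqrt(167) - 43264) = -37553/(-43264 + sqrt(167))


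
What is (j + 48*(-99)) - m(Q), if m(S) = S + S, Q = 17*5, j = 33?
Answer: -4889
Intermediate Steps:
Q = 85
m(S) = 2*S
(j + 48*(-99)) - m(Q) = (33 + 48*(-99)) - 2*85 = (33 - 4752) - 1*170 = -4719 - 170 = -4889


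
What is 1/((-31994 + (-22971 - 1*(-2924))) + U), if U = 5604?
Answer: -1/46437 ≈ -2.1535e-5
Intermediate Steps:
1/((-31994 + (-22971 - 1*(-2924))) + U) = 1/((-31994 + (-22971 - 1*(-2924))) + 5604) = 1/((-31994 + (-22971 + 2924)) + 5604) = 1/((-31994 - 20047) + 5604) = 1/(-52041 + 5604) = 1/(-46437) = -1/46437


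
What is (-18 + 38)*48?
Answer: 960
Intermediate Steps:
(-18 + 38)*48 = 20*48 = 960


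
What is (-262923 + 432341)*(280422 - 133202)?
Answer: 24941717960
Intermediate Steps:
(-262923 + 432341)*(280422 - 133202) = 169418*147220 = 24941717960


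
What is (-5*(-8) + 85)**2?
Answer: 15625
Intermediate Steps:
(-5*(-8) + 85)**2 = (40 + 85)**2 = 125**2 = 15625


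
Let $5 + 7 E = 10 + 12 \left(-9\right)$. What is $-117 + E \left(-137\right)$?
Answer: $\frac{13292}{7} \approx 1898.9$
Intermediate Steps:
$E = - \frac{103}{7}$ ($E = - \frac{5}{7} + \frac{10 + 12 \left(-9\right)}{7} = - \frac{5}{7} + \frac{10 - 108}{7} = - \frac{5}{7} + \frac{1}{7} \left(-98\right) = - \frac{5}{7} - 14 = - \frac{103}{7} \approx -14.714$)
$-117 + E \left(-137\right) = -117 - - \frac{14111}{7} = -117 + \frac{14111}{7} = \frac{13292}{7}$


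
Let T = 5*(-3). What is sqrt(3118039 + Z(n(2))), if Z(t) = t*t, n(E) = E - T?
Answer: 2*sqrt(779582) ≈ 1765.9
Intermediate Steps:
T = -15
n(E) = 15 + E (n(E) = E - 1*(-15) = E + 15 = 15 + E)
Z(t) = t**2
sqrt(3118039 + Z(n(2))) = sqrt(3118039 + (15 + 2)**2) = sqrt(3118039 + 17**2) = sqrt(3118039 + 289) = sqrt(3118328) = 2*sqrt(779582)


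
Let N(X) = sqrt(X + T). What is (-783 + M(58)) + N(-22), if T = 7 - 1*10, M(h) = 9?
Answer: -774 + 5*I ≈ -774.0 + 5.0*I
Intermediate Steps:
T = -3 (T = 7 - 10 = -3)
N(X) = sqrt(-3 + X) (N(X) = sqrt(X - 3) = sqrt(-3 + X))
(-783 + M(58)) + N(-22) = (-783 + 9) + sqrt(-3 - 22) = -774 + sqrt(-25) = -774 + 5*I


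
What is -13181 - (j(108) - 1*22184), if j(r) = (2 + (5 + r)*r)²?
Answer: -148977433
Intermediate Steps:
j(r) = (2 + r*(5 + r))²
-13181 - (j(108) - 1*22184) = -13181 - ((2 + 108² + 5*108)² - 1*22184) = -13181 - ((2 + 11664 + 540)² - 22184) = -13181 - (12206² - 22184) = -13181 - (148986436 - 22184) = -13181 - 1*148964252 = -13181 - 148964252 = -148977433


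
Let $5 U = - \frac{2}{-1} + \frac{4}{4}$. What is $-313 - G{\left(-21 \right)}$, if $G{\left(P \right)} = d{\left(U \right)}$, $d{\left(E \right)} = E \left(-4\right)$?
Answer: $- \frac{1553}{5} \approx -310.6$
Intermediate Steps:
$U = \frac{3}{5}$ ($U = \frac{- \frac{2}{-1} + \frac{4}{4}}{5} = \frac{\left(-2\right) \left(-1\right) + 4 \cdot \frac{1}{4}}{5} = \frac{2 + 1}{5} = \frac{1}{5} \cdot 3 = \frac{3}{5} \approx 0.6$)
$d{\left(E \right)} = - 4 E$
$G{\left(P \right)} = - \frac{12}{5}$ ($G{\left(P \right)} = \left(-4\right) \frac{3}{5} = - \frac{12}{5}$)
$-313 - G{\left(-21 \right)} = -313 - - \frac{12}{5} = -313 + \frac{12}{5} = - \frac{1553}{5}$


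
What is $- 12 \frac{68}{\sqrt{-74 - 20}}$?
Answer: $\frac{408 i \sqrt{94}}{47} \approx 84.164 i$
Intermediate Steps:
$- 12 \frac{68}{\sqrt{-74 - 20}} = - 12 \frac{68}{\sqrt{-94}} = - 12 \frac{68}{i \sqrt{94}} = - 12 \cdot 68 \left(- \frac{i \sqrt{94}}{94}\right) = - 12 \left(- \frac{34 i \sqrt{94}}{47}\right) = \frac{408 i \sqrt{94}}{47}$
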